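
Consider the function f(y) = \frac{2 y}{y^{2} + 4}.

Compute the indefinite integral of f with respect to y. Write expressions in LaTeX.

F(y) = \log{\left(y^{2} + 4 \right)} + C

f matches the chain-rule pattern g'(h)*h' with inner function h(y) = y^{2} + 4; substituting u = h(y) collapses the integral.
Check: d/dy[\log{\left(y^{2} + 4 \right)}] = \frac{2 y}{y^{2} + 4} = f(y).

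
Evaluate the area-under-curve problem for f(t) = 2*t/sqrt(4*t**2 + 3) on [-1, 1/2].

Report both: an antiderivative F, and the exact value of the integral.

Antiderivative: F(t) = sqrt(4*t**2 + 3)/2; value = 1 - sqrt(7)/2

f matches the chain-rule pattern g'(h)*h' with inner function h(t) = 4*t**2 + 3; substituting u = h(t) collapses the integral.
F(t) = sqrt(4*t**2 + 3)/2 is an antiderivative of f.
Check: d/dt[sqrt(4*t**2 + 3)/2] = 2*t/sqrt(4*t**2 + 3) = f(t).
F(1/2) = 1; F(-1) = sqrt(7)/2.
Integral = F(1/2) - F(-1) = 1 - sqrt(7)/2.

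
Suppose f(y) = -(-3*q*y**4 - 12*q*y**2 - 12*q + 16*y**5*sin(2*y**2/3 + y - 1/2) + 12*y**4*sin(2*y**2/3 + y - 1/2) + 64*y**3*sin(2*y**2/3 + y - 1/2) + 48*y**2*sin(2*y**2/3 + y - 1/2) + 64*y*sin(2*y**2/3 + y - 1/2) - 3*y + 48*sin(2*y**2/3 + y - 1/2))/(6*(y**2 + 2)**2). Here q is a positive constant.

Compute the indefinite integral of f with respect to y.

F(y) = q*y/2 + 2*cos(2*y**2/3 + y - 1/2) - 1/(2*(2*y**2 + 4)) + C

Whatever form F(y) takes, F'(y) = f(y) is non-negotiable.
Check: d/dy[q*y/2 + 2*cos(2*y**2/3 + y - 1/2) - 1/(2*(2*y**2 + 4))] = (3*q*y**4 + 12*q*y**2 + 12*q - 16*y**5*sin(2*y**2/3 + y - 1/2) - 12*y**4*sin(2*y**2/3 + y - 1/2) - 64*y**3*sin(2*y**2/3 + y - 1/2) - 48*y**2*sin(2*y**2/3 + y - 1/2) - 64*y*sin(2*y**2/3 + y - 1/2) + 3*y - 48*sin(2*y**2/3 + y - 1/2))/(6*y**4 + 24*y**2 + 24), which equals f(y).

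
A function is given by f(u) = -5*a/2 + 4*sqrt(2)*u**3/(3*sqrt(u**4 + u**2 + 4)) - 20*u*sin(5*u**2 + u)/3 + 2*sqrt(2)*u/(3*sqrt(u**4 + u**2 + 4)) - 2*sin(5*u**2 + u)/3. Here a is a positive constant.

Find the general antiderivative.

F(u) = -5*a*u/2 + 4*sqrt(u**4/2 + u**2/2 + 2)/3 + 2*cos(5*u**2 + u)/3 + C

The integrand splits into summands that can be handled one at a time.
Check: d/du[-5*a*u/2 + 4*sqrt(u**4/2 + u**2/2 + 2)/3 + 2*cos(5*u**2 + u)/3] = (-15*a*sqrt(u**4 + u**2 + 4) + 8*sqrt(2)*u**3 - 40*u*sqrt(u**4 + u**2 + 4)*sin(5*u**2 + u) + 4*sqrt(2)*u - 4*sqrt(u**4 + u**2 + 4)*sin(5*u**2 + u))/(6*sqrt(u**4 + u**2 + 4)), which equals f(u).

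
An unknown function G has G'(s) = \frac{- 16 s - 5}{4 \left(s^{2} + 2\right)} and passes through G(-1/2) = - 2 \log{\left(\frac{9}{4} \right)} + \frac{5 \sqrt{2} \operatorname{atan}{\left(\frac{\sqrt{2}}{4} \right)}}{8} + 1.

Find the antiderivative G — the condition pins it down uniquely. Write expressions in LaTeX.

The proposed G(s) is checked by its d/ds: the result must match the given G'(s).
A general antiderivative is - 2 \log{\left(s^{2} + 2 \right)} - \frac{5 \sqrt{2} \operatorname{atan}{\left(\frac{\sqrt{2} s}{2} \right)}}{8} + C.
The condition gives C = - 2 \log{\left(\frac{9}{4} \right)} + \frac{5 \sqrt{2} \operatorname{atan}{\left(\frac{\sqrt{2}}{4} \right)}}{8} + 1 - (- 2 \log{\left(\frac{9}{4} \right)} + \frac{5 \sqrt{2} \operatorname{atan}{\left(\frac{\sqrt{2}}{4} \right)}}{8}) = 1.
So G(s) = \frac{- 16 \log{\left(s^{2} + 2 \right)} - 5 \sqrt{2} \operatorname{atan}{\left(\frac{\sqrt{2} s}{2} \right)} + 8}{8}.
Check: d/ds[\frac{- 16 \log{\left(s^{2} + 2 \right)} - 5 \sqrt{2} \operatorname{atan}{\left(\frac{\sqrt{2} s}{2} \right)} + 8}{8}] = \frac{- 16 s - 5}{4 s^{2} + 8}, which equals G'(s).

G(s) = \frac{- 16 \log{\left(s^{2} + 2 \right)} - 5 \sqrt{2} \operatorname{atan}{\left(\frac{\sqrt{2} s}{2} \right)} + 8}{8}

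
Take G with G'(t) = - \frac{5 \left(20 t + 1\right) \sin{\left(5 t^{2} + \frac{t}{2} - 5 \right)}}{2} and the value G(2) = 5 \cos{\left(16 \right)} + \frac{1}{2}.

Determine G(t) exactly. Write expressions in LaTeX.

The substitution u = 5 t^{2} + \frac{t}{2} - 5 works: G'(t) is exactly (dG/du)*(du/dt) for that inner function.
A general antiderivative is 5 \cos{\left(5 t^{2} + \frac{t}{2} - 5 \right)} + C.
The condition gives C = 5 \cos{\left(16 \right)} + \frac{1}{2} - (5 \cos{\left(16 \right)}) = \frac{1}{2}.
So G(t) = \frac{10 \cos{\left(5 t^{2} + \frac{t}{2} - 5 \right)} + 1}{2}.
Check: d/dt[\frac{10 \cos{\left(5 t^{2} + \frac{t}{2} - 5 \right)} + 1}{2}] = - 50 t \sin{\left(5 t^{2} + \frac{t}{2} - 5 \right)} - \frac{5 \sin{\left(5 t^{2} + \frac{t}{2} - 5 \right)}}{2}, which equals G'(t).

G(t) = \frac{10 \cos{\left(5 t^{2} + \frac{t}{2} - 5 \right)} + 1}{2}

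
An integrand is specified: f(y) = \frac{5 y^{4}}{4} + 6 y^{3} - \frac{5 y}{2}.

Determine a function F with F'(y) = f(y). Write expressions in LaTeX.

An antiderivative is F(y) = \frac{y^{5}}{4} + \frac{3 y^{4}}{2} - \frac{5 y^{2}}{4}.

Integrate term by term and add the pieces.
Check: d/dy[\frac{y^{5}}{4} + \frac{3 y^{4}}{2} - \frac{5 y^{2}}{4}] = \frac{5 y^{4}}{4} + 6 y^{3} - \frac{5 y}{2} = f(y).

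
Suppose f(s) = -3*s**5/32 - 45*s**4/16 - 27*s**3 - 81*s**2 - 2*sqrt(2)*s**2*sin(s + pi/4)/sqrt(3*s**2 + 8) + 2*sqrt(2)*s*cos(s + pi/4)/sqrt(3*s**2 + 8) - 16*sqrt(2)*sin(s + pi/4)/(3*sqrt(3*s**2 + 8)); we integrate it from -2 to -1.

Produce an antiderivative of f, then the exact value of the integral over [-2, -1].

Antiderivative: F(s) = -(s**2/4 + 3*s)**3 + 4*sqrt(3*s**2/2 + 4)*cos(s + pi/4)/3; value = -6669/64 - 4*sqrt(10)*sin(pi/4 + 2)/3 + 2*sqrt(22)*sin(pi/4 + 1)/3

Integrate term by term and add the pieces.
F(s) = -(s**2/4 + 3*s)**3 + 4*sqrt(3*s**2/2 + 4)*cos(s + pi/4)/3 is an antiderivative of f.
Check: d/ds[-(s**2/4 + 3*s)**3 + 4*sqrt(3*s**2/2 + 4)*cos(s + pi/4)/3] = sqrt(2)*(-9*sqrt(2)*s**5*sqrt(3*s**2 + 8) - 270*sqrt(2)*s**4*sqrt(3*s**2 + 8) - 2592*sqrt(2)*s**3*sqrt(3*s**2 + 8) - 7776*sqrt(2)*s**2*sqrt(3*s**2 + 8) - 384*s**2*sin(s + pi/4) + 384*s*cos(s + pi/4) - 1024*sin(s + pi/4))/(192*sqrt(3*s**2 + 8)), which equals f(s).
F(-1) = 2*sqrt(22)*sin(pi/4 + 1)/3 + 1331/64; F(-2) = 4*sqrt(10)*sin(pi/4 + 2)/3 + 125.
Integral = F(-1) - F(-2) = -6669/64 - 4*sqrt(10)*sin(pi/4 + 2)/3 + 2*sqrt(22)*sin(pi/4 + 1)/3.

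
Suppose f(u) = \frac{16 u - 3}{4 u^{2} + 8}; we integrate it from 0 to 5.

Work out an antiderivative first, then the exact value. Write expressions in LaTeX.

An antiderivative F(u) passes only if d/du[F] lands on f(u) exactly.
F(u) = 2 \log{\left(u^{2} + 2 \right)} - \frac{3 \sqrt{2} \operatorname{atan}{\left(\frac{\sqrt{2} u}{2} \right)}}{8} is an antiderivative of f.
Check: d/du[2 \log{\left(u^{2} + 2 \right)} - \frac{3 \sqrt{2} \operatorname{atan}{\left(\frac{\sqrt{2} u}{2} \right)}}{8}] = \frac{16 u - 3}{4 u^{2} + 8} = f(u).
F(5) = - \frac{3 \sqrt{2} \operatorname{atan}{\left(\frac{5 \sqrt{2}}{2} \right)}}{8} + 2 \log{\left(27 \right)}; F(0) = 2 \log{\left(2 \right)}.
Integral = F(5) - F(0) = - 2 \log{\left(2 \right)} - \frac{3 \sqrt{2} \operatorname{atan}{\left(\frac{5 \sqrt{2}}{2} \right)}}{8} + 2 \log{\left(27 \right)}.

Antiderivative: F(u) = 2 \log{\left(u^{2} + 2 \right)} - \frac{3 \sqrt{2} \operatorname{atan}{\left(\frac{\sqrt{2} u}{2} \right)}}{8}; value = - 2 \log{\left(2 \right)} - \frac{3 \sqrt{2} \operatorname{atan}{\left(\frac{5 \sqrt{2}}{2} \right)}}{8} + 2 \log{\left(27 \right)}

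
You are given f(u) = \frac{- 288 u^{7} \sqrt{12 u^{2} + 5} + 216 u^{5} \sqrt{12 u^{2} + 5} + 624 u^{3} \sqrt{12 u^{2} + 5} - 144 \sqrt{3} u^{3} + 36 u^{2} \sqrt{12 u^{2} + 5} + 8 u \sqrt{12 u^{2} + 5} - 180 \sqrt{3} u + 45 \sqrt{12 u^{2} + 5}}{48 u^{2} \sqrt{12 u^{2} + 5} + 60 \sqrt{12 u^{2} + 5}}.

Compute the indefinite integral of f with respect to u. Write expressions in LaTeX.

F(u) = - \frac{12 u^{6} - 36 u^{4} + 12 u^{2} - 9 u + 3 \sqrt{3} \sqrt{12 u^{2} + 5} - 16 \log{\left(2 u^{2} + \frac{5}{2} \right)} - 12}{12} + C

Any candidate F(u) must reproduce f(u) exactly when differentiated.
Check: d/du[- \frac{12 u^{6} - 36 u^{4} + 12 u^{2} - 9 u + 3 \sqrt{3} \sqrt{12 u^{2} + 5} - 16 \log{\left(2 u^{2} + \frac{5}{2} \right)} - 12}{12}] = \frac{- 288 u^{7} \sqrt{12 u^{2} + 5} + 216 u^{5} \sqrt{12 u^{2} + 5} + 624 u^{3} \sqrt{12 u^{2} + 5} - 144 \sqrt{3} u^{3} + 36 u^{2} \sqrt{12 u^{2} + 5} + 8 u \sqrt{12 u^{2} + 5} - 180 \sqrt{3} u + 45 \sqrt{12 u^{2} + 5}}{48 u^{2} \sqrt{12 u^{2} + 5} + 60 \sqrt{12 u^{2} + 5}} = f(u).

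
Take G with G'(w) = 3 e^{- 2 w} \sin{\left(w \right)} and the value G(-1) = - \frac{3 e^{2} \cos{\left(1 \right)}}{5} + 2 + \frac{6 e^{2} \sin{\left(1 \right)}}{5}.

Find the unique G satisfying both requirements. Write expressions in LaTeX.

Since d/dw undoes antidifferentiation here, G(w) must give back the stated G'(w).
A general antiderivative is - \frac{6 e^{- 2 w} \sin{\left(w \right)}}{5} - \frac{3 e^{- 2 w} \cos{\left(w \right)}}{5} + C.
The condition gives C = - \frac{3 e^{2} \cos{\left(1 \right)}}{5} + 2 + \frac{6 e^{2} \sin{\left(1 \right)}}{5} - (- \frac{3 e^{2} \cos{\left(1 \right)}}{5} + \frac{6 e^{2} \sin{\left(1 \right)}}{5}) = 2.
So G(w) = - \frac{\left(- 10 e^{2 w} + 6 \sin{\left(w \right)} + 3 \cos{\left(w \right)}\right) e^{- 2 w}}{5}.
Check: d/dw[- \frac{\left(- 10 e^{2 w} + 6 \sin{\left(w \right)} + 3 \cos{\left(w \right)}\right) e^{- 2 w}}{5}] = 3 e^{- 2 w} \sin{\left(w \right)} = G'(w).

G(w) = - \frac{\left(- 10 e^{2 w} + 6 \sin{\left(w \right)} + 3 \cos{\left(w \right)}\right) e^{- 2 w}}{5}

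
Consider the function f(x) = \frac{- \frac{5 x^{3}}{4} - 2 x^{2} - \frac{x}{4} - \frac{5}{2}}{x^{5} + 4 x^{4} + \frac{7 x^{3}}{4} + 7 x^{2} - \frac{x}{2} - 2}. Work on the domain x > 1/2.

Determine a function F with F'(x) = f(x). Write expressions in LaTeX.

An antiderivative is F(x) = - \frac{35 \log{\left(x - \frac{1}{2} \right)}}{108} + \frac{29 \log{\left(x + \frac{1}{2} \right)}}{84} + \frac{31 \log{\left(x + 4 \right)}}{189} - \frac{5 \log{\left(x^{2} + 2 \right)}}{54} - \frac{7 \sqrt{2} \operatorname{atan}{\left(\frac{\sqrt{2} x}{2} \right)}}{54}.

Factor the denominator (\left(x + 4\right) \left(2 x - 1\right) \left(2 x + 1\right) \left(x^{2} + 2\right)) and decompose: f = - \frac{5 x + 7}{27 \left(x^{2} + 2\right)} + \frac{29}{42 \left(2 x + 1\right)} - \frac{35}{54 \left(2 x - 1\right)} + \frac{31}{189 \left(x + 4\right)}; each piece integrates to a log, atan, or power term.
Check: d/dx[- \frac{35 \log{\left(x - \frac{1}{2} \right)}}{108} + \frac{29 \log{\left(x + \frac{1}{2} \right)}}{84} + \frac{31 \log{\left(x + 4 \right)}}{189} - \frac{5 \log{\left(x^{2} + 2 \right)}}{54} - \frac{7 \sqrt{2} \operatorname{atan}{\left(\frac{\sqrt{2} x}{2} \right)}}{54}] = \frac{- 5 x^{3} - 8 x^{2} - x - 10}{4 x^{5} + 16 x^{4} + 7 x^{3} + 28 x^{2} - 2 x - 8}, which equals f(x).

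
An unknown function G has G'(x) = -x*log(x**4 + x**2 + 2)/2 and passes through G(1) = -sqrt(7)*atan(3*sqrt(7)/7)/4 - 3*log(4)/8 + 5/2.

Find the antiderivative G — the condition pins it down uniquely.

G(x) = -x**2*log(x**4 + x**2 + 2)/4 + x**2/2 - log(x**4 + x**2 + 2)/8 - sqrt(7)*atan(2*sqrt(7)*x**2/7 + sqrt(7)/7)/4 + 2

Since d/dx undoes antidifferentiation here, G(x) must give back the stated G'(x).
A general antiderivative is -x**2*log(x**4 + x**2 + 2)/4 + x**2/2 - log(x**4 + x**2 + 2)/8 - sqrt(7)*atan(2*sqrt(7)*x**2/7 + sqrt(7)/7)/4 + C.
The condition gives C = -sqrt(7)*atan(3*sqrt(7)/7)/4 - 3*log(4)/8 + 5/2 - (-sqrt(7)*atan(3*sqrt(7)/7)/4 - 3*log(4)/8 + 1/2) = 2.
So G(x) = -x**2*log(x**4 + x**2 + 2)/4 + x**2/2 - log(x**4 + x**2 + 2)/8 - sqrt(7)*atan(2*sqrt(7)*x**2/7 + sqrt(7)/7)/4 + 2.
Check: d/dx[-x**2*log(x**4 + x**2 + 2)/4 + x**2/2 - log(x**4 + x**2 + 2)/8 - sqrt(7)*atan(2*sqrt(7)*x**2/7 + sqrt(7)/7)/4 + 2] = -x*log(x**4 + x**2 + 2)/2 = G'(x).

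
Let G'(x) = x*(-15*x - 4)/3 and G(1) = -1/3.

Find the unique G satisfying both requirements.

G(x) = -5*x**3/3 - 2*x**2/3 + 2

For G(x) to be correct, d/dx[G] must agree with the stated G'(x) identically.
A general antiderivative is -5*x**3/3 - 2*x**2/3 + C.
The condition gives C = -1/3 - (-7/3) = 2.
So G(x) = -5*x**3/3 - 2*x**2/3 + 2.
Check: d/dx[-5*x**3/3 - 2*x**2/3 + 2] = -5*x**2 - 4*x/3, which equals G'(x).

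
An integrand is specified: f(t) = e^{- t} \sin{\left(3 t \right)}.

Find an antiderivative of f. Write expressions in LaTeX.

Recover f(t) by differentiating a candidate F(t); any mismatch rules it out.
Check: d/dt[- \frac{e^{- t} \sin{\left(3 t \right)}}{10} - \frac{3 e^{- t} \cos{\left(3 t \right)}}{10}] = e^{- t} \sin{\left(3 t \right)} = f(t).

An antiderivative is F(t) = - \frac{e^{- t} \sin{\left(3 t \right)}}{10} - \frac{3 e^{- t} \cos{\left(3 t \right)}}{10}.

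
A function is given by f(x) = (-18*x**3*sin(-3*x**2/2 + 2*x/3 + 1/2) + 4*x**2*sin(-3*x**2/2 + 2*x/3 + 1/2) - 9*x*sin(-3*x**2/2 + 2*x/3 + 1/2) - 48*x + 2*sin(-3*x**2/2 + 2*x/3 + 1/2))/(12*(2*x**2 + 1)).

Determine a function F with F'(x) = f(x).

An antiderivative is F(x) = -log(2*x**2 + 1) - cos(-3*x**2/2 + 2*x/3 + 1/2)/4.

A candidate is checked by its d/dx: the result must match f(x).
Check: d/dx[-log(2*x**2 + 1) - cos(-3*x**2/2 + 2*x/3 + 1/2)/4] = (-18*x**3*sin(-3*x**2/2 + 2*x/3 + 1/2) + 4*x**2*sin(-3*x**2/2 + 2*x/3 + 1/2) - 9*x*sin(-3*x**2/2 + 2*x/3 + 1/2) - 48*x + 2*sin(-3*x**2/2 + 2*x/3 + 1/2))/(24*x**2 + 12), which equals f(x).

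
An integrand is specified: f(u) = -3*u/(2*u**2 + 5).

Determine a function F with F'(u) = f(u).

f matches the chain-rule pattern g'(h)*h' with inner function h(u) = u**2 + 5/2; substituting w = h(u) collapses the integral.
Check: d/du[-3*log(u**2 + 5/2)/4] = -3*u/(2*u**2 + 5) = f(u).

An antiderivative is F(u) = -3*log(u**2 + 5/2)/4.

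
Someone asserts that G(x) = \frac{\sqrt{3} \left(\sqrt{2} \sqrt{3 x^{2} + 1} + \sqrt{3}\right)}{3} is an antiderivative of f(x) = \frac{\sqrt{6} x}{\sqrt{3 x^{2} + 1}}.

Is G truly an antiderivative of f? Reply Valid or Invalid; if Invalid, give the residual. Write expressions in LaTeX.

Valid - the claim checks out under differentiation.

d/dx[G] = \frac{\sqrt{6} x}{\sqrt{3 x^{2} + 1}}
This equals f(x) exactly, so the claim holds.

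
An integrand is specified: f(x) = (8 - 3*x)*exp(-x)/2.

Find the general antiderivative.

F(x) = 3*x*exp(-x)/2 - 5*exp(-x)/2 + C

f has the shape u'v + uv' for u = 3*x/2 - 5/2 and v = exp(-x) — it is the derivative of the product u*v.
Check: d/dx[3*x*exp(-x)/2 - 5*exp(-x)/2] = (8 - 3*x)*exp(-x)/2 = f(x).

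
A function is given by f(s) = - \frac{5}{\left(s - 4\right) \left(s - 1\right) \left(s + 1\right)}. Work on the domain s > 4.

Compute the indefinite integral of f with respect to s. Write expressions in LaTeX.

F(s) = - \frac{\log{\left(s - 4 \right)}}{3} + \frac{5 \log{\left(s - 1 \right)}}{6} - \frac{\log{\left(s + 1 \right)}}{2} + C

Factor the denominator (\left(s - 4\right) \left(s - 1\right) \left(s + 1\right)) and decompose: f = - \frac{1}{2 \left(s + 1\right)} + \frac{5}{6 \left(s - 1\right)} - \frac{1}{3 \left(s - 4\right)}; each piece integrates to a log, atan, or power term.
Check: d/ds[- \frac{\log{\left(s - 4 \right)}}{3} + \frac{5 \log{\left(s - 1 \right)}}{6} - \frac{\log{\left(s + 1 \right)}}{2}] = - \frac{5}{s^{3} - 4 s^{2} - s + 4}, which equals f(s).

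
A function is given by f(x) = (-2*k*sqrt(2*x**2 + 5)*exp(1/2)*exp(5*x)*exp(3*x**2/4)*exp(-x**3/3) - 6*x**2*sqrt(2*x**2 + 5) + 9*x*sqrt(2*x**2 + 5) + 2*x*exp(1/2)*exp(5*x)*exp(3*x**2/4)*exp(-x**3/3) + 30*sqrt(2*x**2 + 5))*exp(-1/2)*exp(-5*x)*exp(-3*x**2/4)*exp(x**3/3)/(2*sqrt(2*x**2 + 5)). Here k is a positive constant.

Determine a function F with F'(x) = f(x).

An antiderivative is F(x) = (-2*k*x*exp(1/2)*exp(5*x)*exp(3*x**2/4)*exp(-x**3/3) + sqrt(2*x**2 + 5)*exp(1/2)*exp(5*x)*exp(3*x**2/4)*exp(-x**3/3) - 6)*exp(-1/2)*exp(-5*x)*exp(-3*x**2/4)*exp(x**3/3)/2.

Differentiate the proposed F(x) back; it has to land on f(x) exactly.
Check: d/dx[(-2*k*x*exp(1/2)*exp(5*x)*exp(3*x**2/4)*exp(-x**3/3) + sqrt(2*x**2 + 5)*exp(1/2)*exp(5*x)*exp(3*x**2/4)*exp(-x**3/3) - 6)*exp(-1/2)*exp(-5*x)*exp(-3*x**2/4)*exp(x**3/3)/2] = (-2*k*sqrt(2*x**2 + 5)*exp(1/2)*exp(5*x)*exp(3*x**2/4) - 6*x**2*sqrt(2*x**2 + 5)*exp(x**3/3) + 9*x*sqrt(2*x**2 + 5)*exp(x**3/3) + 2*x*exp(1/2)*exp(5*x)*exp(3*x**2/4) + 30*sqrt(2*x**2 + 5)*exp(x**3/3))*exp(-1/2)*exp(-5*x)*exp(-3*x**2/4)/(2*sqrt(2*x**2 + 5)), which equals f(x).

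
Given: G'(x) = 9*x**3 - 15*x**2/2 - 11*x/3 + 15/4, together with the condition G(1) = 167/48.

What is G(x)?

Integrate term by term and add the pieces.
A general antiderivative is 3*x**4 + x**2 + 5*x - 3*(x**2 + 5*x/3 + 1/2)**2/4 + C.
The condition gives C = 167/48 - (71/48) = 2.
So G(x) = (108*x**4 - 120*x**3 - 88*x**2 + 180*x + 87)/48.
Check: d/dx[(108*x**4 - 120*x**3 - 88*x**2 + 180*x + 87)/48] = 9*x**3 - 15*x**2/2 - 11*x/3 + 15/4 = G'(x).

G(x) = (108*x**4 - 120*x**3 - 88*x**2 + 180*x + 87)/48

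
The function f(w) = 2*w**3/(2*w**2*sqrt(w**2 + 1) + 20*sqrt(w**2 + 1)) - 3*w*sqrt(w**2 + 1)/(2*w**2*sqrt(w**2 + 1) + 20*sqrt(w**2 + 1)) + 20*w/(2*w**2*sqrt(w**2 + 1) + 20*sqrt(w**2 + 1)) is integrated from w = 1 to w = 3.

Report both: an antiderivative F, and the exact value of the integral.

The integrand splits into summands that can be handled one at a time.
F(w) = (4*sqrt(w**2 + 1) - 3*log(w**2/2 + 5))/4 is an antiderivative of f.
Check: d/dw[(4*sqrt(w**2 + 1) - 3*log(w**2/2 + 5))/4] = (2*w**3 - 3*w*sqrt(w**2 + 1) + 20*w)/(2*w**2*sqrt(w**2 + 1) + 20*sqrt(w**2 + 1)), which equals f(w).
F(3) = -3*log(19/2)/4 + sqrt(10); F(1) = -3*log(11/2)/4 + sqrt(2).
Integral = F(3) - F(1) = -3*log(19/2)/4 - sqrt(2) + 3*log(11/2)/4 + sqrt(10).

Antiderivative: F(w) = (4*sqrt(w**2 + 1) - 3*log(w**2/2 + 5))/4; value = -3*log(19/2)/4 - sqrt(2) + 3*log(11/2)/4 + sqrt(10)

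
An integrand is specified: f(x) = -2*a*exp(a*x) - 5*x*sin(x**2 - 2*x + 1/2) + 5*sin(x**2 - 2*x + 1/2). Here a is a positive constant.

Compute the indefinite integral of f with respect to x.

F(x) = -2*exp(a*x) + 5*cos(x**2 - 2*x + 1/2)/2 + C

Integrate term by term and add the pieces.
Check: d/dx[-2*exp(a*x) + 5*cos(x**2 - 2*x + 1/2)/2] = -2*a*exp(a*x) - 5*x*sin(x**2 - 2*x + 1/2) + 5*sin(x**2 - 2*x + 1/2) = f(x).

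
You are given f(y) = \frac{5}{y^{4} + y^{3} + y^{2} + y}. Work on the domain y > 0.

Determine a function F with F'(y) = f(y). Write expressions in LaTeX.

An antiderivative is F(y) = 5 \log{\left(y \right)} - \frac{5 \log{\left(y + 1 \right)}}{2} - \frac{5 \log{\left(y^{2} + 1 \right)}}{4} - \frac{5 \operatorname{atan}{\left(y \right)}}{2}.

Factor the denominator (y \left(y + 1\right) \left(y^{2} + 1\right)) and decompose: f = - \frac{5 \left(y + 1\right)}{2 \left(y^{2} + 1\right)} - \frac{5}{2 \left(y + 1\right)} + \frac{5}{y}; each piece integrates to a log, atan, or power term.
Check: d/dy[5 \log{\left(y \right)} - \frac{5 \log{\left(y + 1 \right)}}{2} - \frac{5 \log{\left(y^{2} + 1 \right)}}{4} - \frac{5 \operatorname{atan}{\left(y \right)}}{2}] = \frac{5}{y^{4} + y^{3} + y^{2} + y} = f(y).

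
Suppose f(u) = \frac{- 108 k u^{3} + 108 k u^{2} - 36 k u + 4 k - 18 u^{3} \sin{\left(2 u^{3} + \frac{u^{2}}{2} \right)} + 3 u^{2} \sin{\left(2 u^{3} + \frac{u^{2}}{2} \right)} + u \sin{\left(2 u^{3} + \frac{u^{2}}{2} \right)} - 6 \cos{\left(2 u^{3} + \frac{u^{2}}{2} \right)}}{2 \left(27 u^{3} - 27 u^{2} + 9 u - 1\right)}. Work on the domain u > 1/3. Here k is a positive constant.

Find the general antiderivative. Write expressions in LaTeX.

A first test for any F(u): its u-derivative must equal f(u) identically.
Check: d/du[- 2 k u + \frac{\cos{\left(2 u^{3} + \frac{u^{2}}{2} \right)}}{18 u^{2} - 12 u + 2}] = \frac{- 108 k u^{3} + 108 k u^{2} - 36 k u + 4 k - 18 u^{3} \sin{\left(2 u^{3} + \frac{u^{2}}{2} \right)} + 3 u^{2} \sin{\left(2 u^{3} + \frac{u^{2}}{2} \right)} + u \sin{\left(2 u^{3} + \frac{u^{2}}{2} \right)} - 6 \cos{\left(2 u^{3} + \frac{u^{2}}{2} \right)}}{54 u^{3} - 54 u^{2} + 18 u - 2}, which equals f(u).

F(u) = - 2 k u + \frac{\cos{\left(2 u^{3} + \frac{u^{2}}{2} \right)}}{18 u^{2} - 12 u + 2} + C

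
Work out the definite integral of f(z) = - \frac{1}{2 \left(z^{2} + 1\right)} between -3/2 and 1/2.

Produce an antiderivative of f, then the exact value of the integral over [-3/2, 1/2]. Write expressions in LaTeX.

Antiderivative: F(z) = - \frac{\operatorname{atan}{\left(z \right)}}{2}; value = - \frac{\operatorname{atan}{\left(\frac{3}{2} \right)}}{2} - \frac{\operatorname{atan}{\left(\frac{1}{2} \right)}}{2}

Any candidate F(z) must reproduce f(z) exactly when differentiated.
F(z) = - \frac{\operatorname{atan}{\left(z \right)}}{2} is an antiderivative of f.
Check: d/dz[- \frac{\operatorname{atan}{\left(z \right)}}{2}] = - \frac{1}{2 z^{2} + 2}, which equals f(z).
F(1/2) = - \frac{\operatorname{atan}{\left(\frac{1}{2} \right)}}{2}; F(-3/2) = \frac{\operatorname{atan}{\left(\frac{3}{2} \right)}}{2}.
Integral = F(1/2) - F(-3/2) = - \frac{\operatorname{atan}{\left(\frac{3}{2} \right)}}{2} - \frac{\operatorname{atan}{\left(\frac{1}{2} \right)}}{2}.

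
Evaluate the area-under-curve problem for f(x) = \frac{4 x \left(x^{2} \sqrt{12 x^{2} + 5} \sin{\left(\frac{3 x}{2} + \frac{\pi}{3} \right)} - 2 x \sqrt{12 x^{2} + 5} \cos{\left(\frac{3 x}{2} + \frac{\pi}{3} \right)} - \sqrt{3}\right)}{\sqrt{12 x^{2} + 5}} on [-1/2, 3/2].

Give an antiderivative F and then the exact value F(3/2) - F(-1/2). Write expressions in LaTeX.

Antiderivative: F(x) = - \frac{8 x^{3} \cos{\left(\frac{3 x}{2} + \frac{\pi}{3} \right)}}{3} - \sqrt{4 x^{2} + \frac{5}{3}}; value = - \frac{2 \sqrt{6}}{3} - \frac{\sin{\left(\frac{\pi}{6} + \frac{3}{4} \right)}}{3} - 9 \cos{\left(\frac{\pi}{3} + \frac{9}{4} \right)}

For F(x) to be correct the identity F'(x) - f(x) = 0 must hold.
F(x) = - \frac{8 x^{3} \cos{\left(\frac{3 x}{2} + \frac{\pi}{3} \right)}}{3} - \sqrt{4 x^{2} + \frac{5}{3}} is an antiderivative of f.
Check: d/dx[- \frac{8 x^{3} \cos{\left(\frac{3 x}{2} + \frac{\pi}{3} \right)}}{3} - \sqrt{4 x^{2} + \frac{5}{3}}] = \frac{4 x^{3} \sqrt{12 x^{2} + 5} \sin{\left(\frac{3 x}{2} + \frac{\pi}{3} \right)} - 8 x^{2} \sqrt{12 x^{2} + 5} \cos{\left(\frac{3 x}{2} + \frac{\pi}{3} \right)} - 4 \sqrt{3} x}{\sqrt{12 x^{2} + 5}}, which equals f(x).
F(3/2) = - \frac{4 \sqrt{6}}{3} - 9 \cos{\left(\frac{\pi}{3} + \frac{9}{4} \right)}; F(-1/2) = - \frac{2 \sqrt{6}}{3} + \frac{\sin{\left(\frac{\pi}{6} + \frac{3}{4} \right)}}{3}.
Integral = F(3/2) - F(-1/2) = - \frac{2 \sqrt{6}}{3} - \frac{\sin{\left(\frac{\pi}{6} + \frac{3}{4} \right)}}{3} - 9 \cos{\left(\frac{\pi}{3} + \frac{9}{4} \right)}.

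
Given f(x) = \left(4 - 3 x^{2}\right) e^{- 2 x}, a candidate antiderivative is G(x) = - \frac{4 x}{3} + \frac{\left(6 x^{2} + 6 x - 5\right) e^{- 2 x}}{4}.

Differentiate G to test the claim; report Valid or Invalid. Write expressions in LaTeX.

d/dx[G] = \frac{\left(- 9 x^{2} - 4 e^{2 x} + 12\right) e^{- 2 x}}{3}
d/dx[G] - f(x) = - \frac{4}{3} != 0.

Invalid: d/dx[G] - f = - \frac{4}{3}, which is not 0.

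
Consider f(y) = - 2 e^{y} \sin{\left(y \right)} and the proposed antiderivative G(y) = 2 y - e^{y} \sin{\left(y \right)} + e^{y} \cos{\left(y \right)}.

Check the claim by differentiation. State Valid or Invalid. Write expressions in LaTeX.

Invalid: d/dy[G] - f = 2, which is not 0.

d/dy[G] = - 2 e^{y} \sin{\left(y \right)} + 2
d/dy[G] - f(y) = 2 != 0.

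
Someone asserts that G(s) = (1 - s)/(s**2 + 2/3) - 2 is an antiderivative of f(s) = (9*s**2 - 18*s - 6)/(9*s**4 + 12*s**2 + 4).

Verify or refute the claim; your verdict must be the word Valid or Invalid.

d/ds[G] = (9*s**2 - 18*s - 6)/(9*s**4 + 12*s**2 + 4)
This equals f(s) exactly, so the claim holds.

Valid. The derivative of G reproduces f.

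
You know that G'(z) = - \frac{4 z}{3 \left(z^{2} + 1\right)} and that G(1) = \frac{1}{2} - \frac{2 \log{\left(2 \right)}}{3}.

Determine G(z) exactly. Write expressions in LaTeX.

G'(z) matches the chain-rule pattern g'(h)*h' with inner function h(z) = z^{2} + 1; substituting u = h(z) collapses the integral.
A general antiderivative is - \frac{2 \log{\left(z^{2} + 1 \right)}}{3} + C.
The condition gives C = \frac{1}{2} - \frac{2 \log{\left(2 \right)}}{3} - (- \frac{2 \log{\left(2 \right)}}{3}) = \frac{1}{2}.
So G(z) = \frac{1}{2} - \frac{2 \log{\left(z^{2} + 1 \right)}}{3}.
Check: d/dz[\frac{1}{2} - \frac{2 \log{\left(z^{2} + 1 \right)}}{3}] = - \frac{4 z}{3 z^{2} + 3}, which equals G'(z).

G(z) = \frac{1}{2} - \frac{2 \log{\left(z^{2} + 1 \right)}}{3}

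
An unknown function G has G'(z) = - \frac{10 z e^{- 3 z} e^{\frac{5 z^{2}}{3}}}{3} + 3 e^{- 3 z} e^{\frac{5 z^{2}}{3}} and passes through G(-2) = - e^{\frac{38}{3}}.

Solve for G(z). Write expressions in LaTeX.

The substitution u = \frac{5 z^{2}}{3} - 3 z works: G'(z) is exactly (dG/du)*(du/dz) for that inner function.
A general antiderivative is - e^{\frac{5 z^{2}}{3} - 3 z} + C.
The condition gives C = - e^{\frac{38}{3}} - (- e^{\frac{38}{3}}) = 0.
So G(z) = - e^{- 3 z} e^{\frac{5 z^{2}}{3}}.
Check: d/dz[- e^{- 3 z} e^{\frac{5 z^{2}}{3}}] = \frac{\left(- 10 z e^{\frac{5 z^{2}}{3}} + 9 e^{\frac{5 z^{2}}{3}}\right) e^{- 3 z}}{3}, which equals G'(z).

G(z) = - e^{- 3 z} e^{\frac{5 z^{2}}{3}}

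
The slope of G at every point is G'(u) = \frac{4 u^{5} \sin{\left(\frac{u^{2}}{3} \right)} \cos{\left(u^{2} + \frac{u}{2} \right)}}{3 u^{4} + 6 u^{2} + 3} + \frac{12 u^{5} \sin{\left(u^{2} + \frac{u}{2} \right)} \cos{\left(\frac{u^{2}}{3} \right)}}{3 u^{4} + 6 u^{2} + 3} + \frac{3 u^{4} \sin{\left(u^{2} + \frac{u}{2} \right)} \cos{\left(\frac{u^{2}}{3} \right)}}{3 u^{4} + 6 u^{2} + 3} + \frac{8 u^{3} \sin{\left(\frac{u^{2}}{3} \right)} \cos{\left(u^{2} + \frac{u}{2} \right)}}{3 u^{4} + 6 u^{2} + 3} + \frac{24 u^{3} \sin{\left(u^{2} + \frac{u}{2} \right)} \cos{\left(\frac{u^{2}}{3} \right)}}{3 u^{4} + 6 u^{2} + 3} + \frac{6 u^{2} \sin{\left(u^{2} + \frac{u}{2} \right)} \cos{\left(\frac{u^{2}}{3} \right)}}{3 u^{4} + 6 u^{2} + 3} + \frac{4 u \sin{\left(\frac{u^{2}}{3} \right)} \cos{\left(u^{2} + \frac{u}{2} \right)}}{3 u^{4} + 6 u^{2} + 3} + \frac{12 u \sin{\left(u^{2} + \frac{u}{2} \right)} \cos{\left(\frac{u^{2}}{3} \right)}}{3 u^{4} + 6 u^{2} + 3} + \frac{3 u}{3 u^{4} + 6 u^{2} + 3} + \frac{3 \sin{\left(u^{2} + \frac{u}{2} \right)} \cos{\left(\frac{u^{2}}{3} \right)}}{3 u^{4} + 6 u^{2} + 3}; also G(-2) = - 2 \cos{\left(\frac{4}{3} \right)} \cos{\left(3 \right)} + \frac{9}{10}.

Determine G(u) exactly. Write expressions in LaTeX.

The integrand splits into summands that can be handled one at a time.
A general antiderivative is - 2 \cos{\left(\frac{u^{2}}{3} \right)} \cos{\left(u^{2} + \frac{u}{2} \right)} - \frac{1}{2 \left(u^{2} + 1\right)} + C.
The condition gives C = - 2 \cos{\left(\frac{4}{3} \right)} \cos{\left(3 \right)} + \frac{9}{10} - (- \frac{1}{10} - 2 \cos{\left(\frac{4}{3} \right)} \cos{\left(3 \right)}) = 1.
So G(u) = \frac{2 u^{2} - 4 \left(u^{2} + 1\right) \cos{\left(\frac{u^{2}}{3} \right)} \cos{\left(u^{2} + \frac{u}{2} \right)} + 1}{2 \left(u^{2} + 1\right)}.
Check: d/du[\frac{2 u^{2} - 4 \left(u^{2} + 1\right) \cos{\left(\frac{u^{2}}{3} \right)} \cos{\left(u^{2} + \frac{u}{2} \right)} + 1}{2 \left(u^{2} + 1\right)}] = \frac{4 u^{5} \sin{\left(\frac{u^{2}}{3} \right)} \cos{\left(u^{2} + \frac{u}{2} \right)} + 12 u^{5} \sin{\left(u^{2} + \frac{u}{2} \right)} \cos{\left(\frac{u^{2}}{3} \right)} + 3 u^{4} \sin{\left(u^{2} + \frac{u}{2} \right)} \cos{\left(\frac{u^{2}}{3} \right)} + 8 u^{3} \sin{\left(\frac{u^{2}}{3} \right)} \cos{\left(u^{2} + \frac{u}{2} \right)} + 24 u^{3} \sin{\left(u^{2} + \frac{u}{2} \right)} \cos{\left(\frac{u^{2}}{3} \right)} + 6 u^{2} \sin{\left(u^{2} + \frac{u}{2} \right)} \cos{\left(\frac{u^{2}}{3} \right)} + 4 u \sin{\left(\frac{u^{2}}{3} \right)} \cos{\left(u^{2} + \frac{u}{2} \right)} + 12 u \sin{\left(u^{2} + \frac{u}{2} \right)} \cos{\left(\frac{u^{2}}{3} \right)} + 3 u + 3 \sin{\left(u^{2} + \frac{u}{2} \right)} \cos{\left(\frac{u^{2}}{3} \right)}}{3 u^{4} + 6 u^{2} + 3}, which equals G'(u).

G(u) = \frac{2 u^{2} - 4 \left(u^{2} + 1\right) \cos{\left(\frac{u^{2}}{3} \right)} \cos{\left(u^{2} + \frac{u}{2} \right)} + 1}{2 \left(u^{2} + 1\right)}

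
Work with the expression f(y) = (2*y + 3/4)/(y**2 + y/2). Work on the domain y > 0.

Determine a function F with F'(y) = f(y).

Factor the denominator (2*y*(2*y + 1)) and decompose: f = 1/(2*y + 1) + 3/(2*y); each piece integrates to a log, atan, or power term.
Check: d/dy[3*log(y)/2 + log(y + 1/2)/2] = (8*y + 3)/(4*y**2 + 2*y), which equals f(y).

An antiderivative is F(y) = 3*log(y)/2 + log(y + 1/2)/2.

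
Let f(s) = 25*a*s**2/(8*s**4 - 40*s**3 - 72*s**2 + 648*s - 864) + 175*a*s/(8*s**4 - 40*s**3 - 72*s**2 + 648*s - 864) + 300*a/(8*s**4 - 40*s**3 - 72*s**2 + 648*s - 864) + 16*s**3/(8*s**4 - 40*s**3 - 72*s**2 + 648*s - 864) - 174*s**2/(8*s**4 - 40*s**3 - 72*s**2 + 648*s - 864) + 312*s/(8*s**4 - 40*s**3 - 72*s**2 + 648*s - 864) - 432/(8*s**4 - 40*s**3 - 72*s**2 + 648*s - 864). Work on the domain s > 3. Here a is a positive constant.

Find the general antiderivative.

F(s) = -25*a*s/(8*s**2 - 48*s + 72) + 5*s**2/(8*s**2 - 48*s + 72) + 2*log(3*s/2 + 6) + C

Integrate term by term and add the pieces.
Check: d/ds[-25*a*s/(8*s**2 - 48*s + 72) + 5*s**2/(8*s**2 - 48*s + 72) + 2*log(3*s/2 + 6)] = (25*a*s**2 + 175*a*s + 300*a + 16*s**3 - 174*s**2 + 312*s - 432)/(8*s**4 - 40*s**3 - 72*s**2 + 648*s - 864), which equals f(s).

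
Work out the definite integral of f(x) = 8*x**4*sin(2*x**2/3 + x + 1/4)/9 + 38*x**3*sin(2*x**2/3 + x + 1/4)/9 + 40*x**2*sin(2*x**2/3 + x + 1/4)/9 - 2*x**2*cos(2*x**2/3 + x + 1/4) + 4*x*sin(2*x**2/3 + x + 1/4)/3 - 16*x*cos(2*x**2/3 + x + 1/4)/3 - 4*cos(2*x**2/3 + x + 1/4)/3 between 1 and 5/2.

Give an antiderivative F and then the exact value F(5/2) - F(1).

f has the shape u'v + uv' for u = -2*x**3/3 - 8*x**2/3 - 4*x/3 and v = cos(2*x**2/3 + x + 1/4) — it is the derivative of the product u*v.
F(x) = -2*x**3*cos(2*x**2/3 + x + 1/4)/3 - 8*x**2*cos(2*x**2/3 + x + 1/4)/3 - 4*x*cos(2*x**2/3 + x + 1/4)/3 is an antiderivative of f.
Check: d/dx[-2*x**3*cos(2*x**2/3 + x + 1/4)/3 - 8*x**2*cos(2*x**2/3 + x + 1/4)/3 - 4*x*cos(2*x**2/3 + x + 1/4)/3] = 8*x**4*sin(2*x**2/3 + x + 1/4)/9 + 38*x**3*sin(2*x**2/3 + x + 1/4)/9 + 40*x**2*sin(2*x**2/3 + x + 1/4)/9 - 2*x**2*cos(2*x**2/3 + x + 1/4) + 4*x*sin(2*x**2/3 + x + 1/4)/3 - 16*x*cos(2*x**2/3 + x + 1/4)/3 - 4*cos(2*x**2/3 + x + 1/4)/3 = f(x).
F(5/2) = -365*cos(83/12)/12; F(1) = -14*cos(23/12)/3.
Integral = F(5/2) - F(1) = -365*cos(83/12)/12 + 14*cos(23/12)/3.

Antiderivative: F(x) = -2*x**3*cos(2*x**2/3 + x + 1/4)/3 - 8*x**2*cos(2*x**2/3 + x + 1/4)/3 - 4*x*cos(2*x**2/3 + x + 1/4)/3; value = -365*cos(83/12)/12 + 14*cos(23/12)/3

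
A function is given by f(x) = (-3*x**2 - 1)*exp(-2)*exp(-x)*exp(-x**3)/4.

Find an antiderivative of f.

The substitution u = -x**3 - x - 2 works: f is exactly (dF/du)*(du/dx) for that inner function.
Check: d/dx[exp(-x**3 - x - 2)/4] = (-3*x**2 - 1)*exp(-2)*exp(-x)*exp(-x**3)/4 = f(x).

An antiderivative is F(x) = exp(-x**3 - x - 2)/4.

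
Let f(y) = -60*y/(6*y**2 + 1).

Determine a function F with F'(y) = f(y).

The substitution u = 4*y**2 + 2/3 works: f is exactly (dF/du)*(du/dy) for that inner function.
Check: d/dy[-5*log(4*y**2 + 2/3)] = -60*y/(6*y**2 + 1) = f(y).

An antiderivative is F(y) = -5*log(4*y**2 + 2/3).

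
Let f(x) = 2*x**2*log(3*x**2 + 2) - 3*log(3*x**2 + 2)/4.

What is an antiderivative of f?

The integrand splits into summands that can be handled one at a time.
Check: d/dx[(72*x**3*log(3*x**2 + 2) - 48*x**3 - 81*x*log(3*x**2 + 2) + 258*x - 86*sqrt(6)*atan(sqrt(6)*x/2))/108] = 2*x**2*log(3*x**2 + 2) - 3*log(3*x**2 + 2)/4 = f(x).

An antiderivative is F(x) = (72*x**3*log(3*x**2 + 2) - 48*x**3 - 81*x*log(3*x**2 + 2) + 258*x - 86*sqrt(6)*atan(sqrt(6)*x/2))/108.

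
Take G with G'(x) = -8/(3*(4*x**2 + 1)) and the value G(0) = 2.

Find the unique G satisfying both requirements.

Whatever form G(x) takes, its d/dx must return the stated G'(x).
A general antiderivative is -4*atan(2*x)/3 + C.
The condition gives C = 2 - (0) = 2.
So G(x) = 2*(3 - 2*atan(2*x))/3.
Check: d/dx[2*(3 - 2*atan(2*x))/3] = -8/(12*x**2 + 3), which equals G'(x).

G(x) = 2*(3 - 2*atan(2*x))/3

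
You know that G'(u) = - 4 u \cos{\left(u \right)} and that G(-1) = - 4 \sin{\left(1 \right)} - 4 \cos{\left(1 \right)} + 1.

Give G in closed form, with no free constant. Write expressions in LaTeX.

G(u) = - 4 u \sin{\left(u \right)} - 4 \cos{\left(u \right)} + 1

The proposed G(u) is checked by its d/du: the result must match the given G'(u).
A general antiderivative is - 4 u \sin{\left(u \right)} - 4 \cos{\left(u \right)} + C.
The condition gives C = - 4 \sin{\left(1 \right)} - 4 \cos{\left(1 \right)} + 1 - (- 4 \sin{\left(1 \right)} - 4 \cos{\left(1 \right)}) = 1.
So G(u) = - 4 u \sin{\left(u \right)} - 4 \cos{\left(u \right)} + 1.
Check: d/du[- 4 u \sin{\left(u \right)} - 4 \cos{\left(u \right)} + 1] = - 4 u \cos{\left(u \right)} = G'(u).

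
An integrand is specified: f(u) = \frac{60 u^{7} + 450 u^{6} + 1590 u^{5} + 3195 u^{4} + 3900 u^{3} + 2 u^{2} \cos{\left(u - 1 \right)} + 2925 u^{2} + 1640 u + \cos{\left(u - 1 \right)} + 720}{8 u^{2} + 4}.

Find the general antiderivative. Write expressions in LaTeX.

Whatever form F(u) takes, F'(u) = f(u) is non-negotiable.
Check: d/du[\frac{5 \left(u^{2} + 3 u + 4\right)^{3} + 20 \log{\left(2 u^{2} + 1 \right)} + \sin{\left(u - 1 \right)}}{4}] = \frac{60 u^{7} + 450 u^{6} + 1590 u^{5} + 3195 u^{4} + 3900 u^{3} + 2 u^{2} \cos{\left(u - 1 \right)} + 2925 u^{2} + 1640 u + \cos{\left(u - 1 \right)} + 720}{8 u^{2} + 4} = f(u).

F(u) = \frac{5 \left(u^{2} + 3 u + 4\right)^{3} + 20 \log{\left(2 u^{2} + 1 \right)} + \sin{\left(u - 1 \right)}}{4} + C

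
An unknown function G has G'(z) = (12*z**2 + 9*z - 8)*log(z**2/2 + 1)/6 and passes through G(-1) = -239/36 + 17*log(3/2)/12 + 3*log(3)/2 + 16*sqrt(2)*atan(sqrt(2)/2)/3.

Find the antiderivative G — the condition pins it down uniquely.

G(z) = -4*z**3/9 - 3*z**2/4 + 16*z/3 + (2*z**3/3 + 3*z**2/4 - 4*z/3)*log(z**2/2 + 1) + 3*log(z**2 + 2)/2 - 16*sqrt(2)*atan(sqrt(2)*z/2)/3 - 1

Whatever form G(z) takes, its d/dz must return the stated G'(z).
A general antiderivative is -4*z**3/9 - 3*z**2/4 + 16*z/3 + (2*z**3/3 + 3*z**2/4 - 4*z/3)*log(z**2/2 + 1) + 3*log(z**2 + 2)/2 - 16*sqrt(2)*atan(sqrt(2)*z/2)/3 + C.
The condition gives C = -239/36 + 17*log(3/2)/12 + 3*log(3)/2 + 16*sqrt(2)*atan(sqrt(2)/2)/3 - (-203/36 + 17*log(3/2)/12 + 3*log(3)/2 + 16*sqrt(2)*atan(sqrt(2)/2)/3) = -1.
So G(z) = -4*z**3/9 - 3*z**2/4 + 16*z/3 + (2*z**3/3 + 3*z**2/4 - 4*z/3)*log(z**2/2 + 1) + 3*log(z**2 + 2)/2 - 16*sqrt(2)*atan(sqrt(2)*z/2)/3 - 1.
Check: d/dz[-4*z**3/9 - 3*z**2/4 + 16*z/3 + (2*z**3/3 + 3*z**2/4 - 4*z/3)*log(z**2/2 + 1) + 3*log(z**2 + 2)/2 - 16*sqrt(2)*atan(sqrt(2)*z/2)/3 - 1] = 2*z**2*log(z**2/2 + 1) + 3*z*log(z**2/2 + 1)/2 - 4*log(z**2/2 + 1)/3, which equals G'(z).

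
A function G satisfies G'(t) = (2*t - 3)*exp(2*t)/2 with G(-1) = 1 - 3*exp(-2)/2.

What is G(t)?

G(t) = t*exp(2*t)/2 - exp(2*t) + 1

G'(t) has the shape u'v + uv' for u = t/2 - 1 and v = exp(2*t) — it is the derivative of the product u*v.
A general antiderivative is (t - 2)*exp(2*t)/2 + C.
The condition gives C = 1 - 3*exp(-2)/2 - (-3*exp(-2)/2) = 1.
So G(t) = t*exp(2*t)/2 - exp(2*t) + 1.
Check: d/dt[t*exp(2*t)/2 - exp(2*t) + 1] = t*exp(2*t) - 3*exp(2*t)/2, which equals G'(t).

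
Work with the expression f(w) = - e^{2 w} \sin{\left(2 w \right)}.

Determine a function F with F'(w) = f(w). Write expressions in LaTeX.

A first test for any F(w): its w-derivative must equal f(w) identically.
Check: d/dw[\frac{\left(- \sin{\left(2 w \right)} + \cos{\left(2 w \right)}\right) e^{2 w}}{4}] = - e^{2 w} \sin{\left(2 w \right)} = f(w).

An antiderivative is F(w) = \frac{\left(- \sin{\left(2 w \right)} + \cos{\left(2 w \right)}\right) e^{2 w}}{4}.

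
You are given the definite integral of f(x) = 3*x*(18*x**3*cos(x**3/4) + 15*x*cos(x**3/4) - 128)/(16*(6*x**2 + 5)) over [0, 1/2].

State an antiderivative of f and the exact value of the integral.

Differentiate the proposed F(x) back; it has to land on f(x) exactly.
F(x) = -2*log(2*x**2 + 5/3) + 3*sin(x**3/4)/4 is an antiderivative of f.
Check: d/dx[-2*log(2*x**2 + 5/3) + 3*sin(x**3/4)/4] = (54*x**4*cos(x**3/4) + 45*x**2*cos(x**3/4) - 384*x)/(96*x**2 + 80), which equals f(x).
F(1/2) = -2*log(13/6) + 3*sin(1/32)/4; F(0) = -2*log(5/3).
Integral = F(1/2) - F(0) = -2*log(13/6) + 3*sin(1/32)/4 + 2*log(5/3).

Antiderivative: F(x) = -2*log(2*x**2 + 5/3) + 3*sin(x**3/4)/4; value = -2*log(13/6) + 3*sin(1/32)/4 + 2*log(5/3)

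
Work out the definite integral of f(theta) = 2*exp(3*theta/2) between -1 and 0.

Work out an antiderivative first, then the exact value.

Differentiate the proposed F(theta) back; it has to land on f(theta) exactly.
F(theta) = 4*exp(3*theta/2)/3 is an antiderivative of f.
Check: d/dtheta[4*exp(3*theta/2)/3] = 2*exp(3*theta/2) = f(theta).
F(0) = 4/3; F(-1) = 4*exp(-3/2)/3.
Integral = F(0) - F(-1) = 4/3 - 4*exp(-3/2)/3.

Antiderivative: F(theta) = 4*exp(3*theta/2)/3; value = 4/3 - 4*exp(-3/2)/3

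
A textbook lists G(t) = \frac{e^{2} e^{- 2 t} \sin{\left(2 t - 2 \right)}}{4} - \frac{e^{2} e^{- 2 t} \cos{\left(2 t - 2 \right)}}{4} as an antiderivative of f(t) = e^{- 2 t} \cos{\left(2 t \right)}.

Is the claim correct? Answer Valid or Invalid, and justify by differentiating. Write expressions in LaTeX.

Invalid: d/dt[G] - f = \left(- \frac{\cos{\left(2 t \right)}}{e^{2}} + \cos{\left(2 t - 2 \right)}\right) e^{2} e^{- 2 t}, which is not 0.

d/dt[G] = e^{2} e^{- 2 t} \cos{\left(2 t - 2 \right)}
d/dt[G] - f(t) = \left(- \frac{\cos{\left(2 t \right)}}{e^{2}} + \cos{\left(2 t - 2 \right)}\right) e^{2} e^{- 2 t} != 0.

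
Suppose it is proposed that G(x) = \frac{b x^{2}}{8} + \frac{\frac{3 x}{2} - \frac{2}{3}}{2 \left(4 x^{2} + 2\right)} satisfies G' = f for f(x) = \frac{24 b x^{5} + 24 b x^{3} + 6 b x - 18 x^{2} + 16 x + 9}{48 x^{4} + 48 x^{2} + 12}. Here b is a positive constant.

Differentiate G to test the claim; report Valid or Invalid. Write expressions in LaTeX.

Invalid: d/dx[G] - f = \frac{- 24 b x^{5} - 24 b x^{3} - 6 b x + 18 x^{2} - 16 x - 9}{96 x^{4} + 96 x^{2} + 24}, which is not 0.

d/dx[G] = \frac{24 b x^{5} + 24 b x^{3} + 6 b x - 18 x^{2} + 16 x + 9}{96 x^{4} + 96 x^{2} + 24}
d/dx[G] - f(x) = \frac{- 24 b x^{5} - 24 b x^{3} - 6 b x + 18 x^{2} - 16 x - 9}{96 x^{4} + 96 x^{2} + 24} != 0.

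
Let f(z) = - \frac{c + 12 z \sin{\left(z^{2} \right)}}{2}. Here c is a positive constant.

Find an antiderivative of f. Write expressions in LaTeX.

An antiderivative is F(z) = - \frac{c z}{2} + 3 \cos{\left(z^{2} \right)}.

Whatever form F(z) takes, F'(z) = f(z) is non-negotiable.
Check: d/dz[- \frac{c z}{2} + 3 \cos{\left(z^{2} \right)}] = - \frac{c}{2} - 6 z \sin{\left(z^{2} \right)}, which equals f(z).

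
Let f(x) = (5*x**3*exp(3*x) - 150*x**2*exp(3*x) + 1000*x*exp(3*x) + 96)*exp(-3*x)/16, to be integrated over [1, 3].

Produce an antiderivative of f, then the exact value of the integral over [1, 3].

Antiderivative: F(x) = 5*(x**2/4 - 5*x)**2/4 - 2*exp(-3*x); value = -2*exp(-9) + 2*exp(-3) + 175

Since d/dx undoes antidifferentiation here, F'(x) = f(x) is required of F(x).
F(x) = 5*(x**2/4 - 5*x)**2/4 - 2*exp(-3*x) is an antiderivative of f.
Check: d/dx[5*(x**2/4 - 5*x)**2/4 - 2*exp(-3*x)] = (5*x**3*exp(3*x) - 150*x**2*exp(3*x) + 1000*x*exp(3*x) + 96)*exp(-3*x)/16 = f(x).
F(3) = 13005/64 - 2*exp(-9); F(1) = 1805/64 - 2*exp(-3).
Integral = F(3) - F(1) = -2*exp(-9) + 2*exp(-3) + 175.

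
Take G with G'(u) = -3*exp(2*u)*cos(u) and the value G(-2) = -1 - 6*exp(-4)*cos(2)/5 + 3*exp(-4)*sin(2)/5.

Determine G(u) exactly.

G(u) = -3*exp(2*u)*sin(u)/5 - 6*exp(2*u)*cos(u)/5 - 1

The proposed G(u) is checked by its d/du: the result must match the given G'(u).
A general antiderivative is -3*exp(2*u)*sin(u)/5 - 6*exp(2*u)*cos(u)/5 + C.
The condition gives C = -1 - 6*exp(-4)*cos(2)/5 + 3*exp(-4)*sin(2)/5 - (-6*exp(-4)*cos(2)/5 + 3*exp(-4)*sin(2)/5) = -1.
So G(u) = -3*exp(2*u)*sin(u)/5 - 6*exp(2*u)*cos(u)/5 - 1.
Check: d/du[-3*exp(2*u)*sin(u)/5 - 6*exp(2*u)*cos(u)/5 - 1] = -3*exp(2*u)*cos(u) = G'(u).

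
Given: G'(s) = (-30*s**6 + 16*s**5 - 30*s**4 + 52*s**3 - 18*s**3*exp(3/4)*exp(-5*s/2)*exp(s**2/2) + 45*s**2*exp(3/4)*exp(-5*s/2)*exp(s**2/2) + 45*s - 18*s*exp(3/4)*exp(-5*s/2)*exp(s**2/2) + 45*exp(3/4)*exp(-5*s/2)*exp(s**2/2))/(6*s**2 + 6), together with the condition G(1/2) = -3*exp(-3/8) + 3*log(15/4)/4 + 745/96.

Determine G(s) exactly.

Check a candidate G(s) by differentiating: d/ds[G] must match the given G'(s).
A general antiderivative is -s**5 + 2*s**4/3 + 3*s**2 - 3*exp(s**2/2 - 5*s/2 + 3/4) + 3*log(3*s**2 + 3)/4 + 5 + C.
The condition gives C = -3*exp(-3/8) + 3*log(15/4)/4 + 745/96 - (-3*exp(-3/8) + 3*log(15/4)/4 + 553/96) = 2.
So G(s) = -s**5 + 2*s**4/3 + 3*s**2 + 3*log(s**2 + 1)/4 + 3*log(3)/4 + 7 - 3*exp(3/4)*exp(-5*s/2)*exp(s**2/2).
Check: d/ds[-s**5 + 2*s**4/3 + 3*s**2 + 3*log(s**2 + 1)/4 + 3*log(3)/4 + 7 - 3*exp(3/4)*exp(-5*s/2)*exp(s**2/2)] = (-30*s**6*exp(5*s/2) + 16*s**5*exp(5*s/2) - 30*s**4*exp(5*s/2) + 52*s**3*exp(5*s/2) - 18*s**3*exp(3/4)*exp(s**2/2) + 45*s**2*exp(3/4)*exp(s**2/2) + 45*s*exp(5*s/2) - 18*s*exp(3/4)*exp(s**2/2) + 45*exp(3/4)*exp(s**2/2))/(6*s**2*exp(5*s/2) + 6*exp(5*s/2)), which equals G'(s).

G(s) = -s**5 + 2*s**4/3 + 3*s**2 + 3*log(s**2 + 1)/4 + 3*log(3)/4 + 7 - 3*exp(3/4)*exp(-5*s/2)*exp(s**2/2)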